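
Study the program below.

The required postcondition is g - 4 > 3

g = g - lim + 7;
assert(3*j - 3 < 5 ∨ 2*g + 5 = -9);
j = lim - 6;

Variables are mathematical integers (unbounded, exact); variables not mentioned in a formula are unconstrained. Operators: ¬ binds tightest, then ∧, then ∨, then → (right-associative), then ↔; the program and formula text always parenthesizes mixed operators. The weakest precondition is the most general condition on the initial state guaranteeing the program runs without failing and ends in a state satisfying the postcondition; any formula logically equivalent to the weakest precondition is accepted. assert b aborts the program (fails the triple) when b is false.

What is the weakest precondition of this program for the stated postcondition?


Working backward. After the program, the postcondition g - 4 > 3 must hold; in canonical form it is g > 7.
Before j := lim - 6: g > 7
Before assert 3*j - 3 < 5 ∨ 2*g + 5 = -9: (3*j < 8 ∨ 2*g = -14) ∧ g > 7
Before g := g - lim + 7: (3*j < 8 ∨ 2*g = 2*lim - 28) ∧ g > lim
Answer: WP = (3*j < 8 ∨ 2*g = 2*lim - 28) ∧ g > lim


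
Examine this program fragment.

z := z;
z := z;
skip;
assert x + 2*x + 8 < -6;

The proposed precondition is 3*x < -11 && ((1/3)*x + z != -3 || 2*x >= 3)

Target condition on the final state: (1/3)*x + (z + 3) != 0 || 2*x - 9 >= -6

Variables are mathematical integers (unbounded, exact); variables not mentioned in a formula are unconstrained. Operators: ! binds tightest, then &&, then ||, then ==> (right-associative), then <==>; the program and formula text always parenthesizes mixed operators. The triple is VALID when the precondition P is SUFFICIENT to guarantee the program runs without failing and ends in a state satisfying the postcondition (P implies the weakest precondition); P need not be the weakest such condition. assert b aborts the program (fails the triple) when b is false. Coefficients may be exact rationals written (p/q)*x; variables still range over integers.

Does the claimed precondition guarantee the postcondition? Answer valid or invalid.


Working backward. After the program, the postcondition (1/3)*x + (z + 3) != 0 || 2*x - 9 >= -6 must hold; in canonical form it is (1/3)*x + z != -3 || 2*x >= 3.
Before assert x + 2*x + 8 < -6: 3*x < -14 && ((1/3)*x + z != -3 || 2*x >= 3)
Before skip: 3*x < -14 && ((1/3)*x + z != -3 || 2*x >= 3)
Before z := z: 3*x < -14 && ((1/3)*x + z != -3 || 2*x >= 3)
Before z := z: 3*x < -14 && ((1/3)*x + z != -3 || 2*x >= 3)
The weakest precondition is 3*x < -14 && ((1/3)*x + z != -3 || 2*x >= 3).
Check whether 3*x < -11 && ((1/3)*x + z != -3 || 2*x >= 3) implies it.
Countermodel: at the initial state x = -4, z = -2, the precondition holds but the weakest precondition fails.
Answer: invalid


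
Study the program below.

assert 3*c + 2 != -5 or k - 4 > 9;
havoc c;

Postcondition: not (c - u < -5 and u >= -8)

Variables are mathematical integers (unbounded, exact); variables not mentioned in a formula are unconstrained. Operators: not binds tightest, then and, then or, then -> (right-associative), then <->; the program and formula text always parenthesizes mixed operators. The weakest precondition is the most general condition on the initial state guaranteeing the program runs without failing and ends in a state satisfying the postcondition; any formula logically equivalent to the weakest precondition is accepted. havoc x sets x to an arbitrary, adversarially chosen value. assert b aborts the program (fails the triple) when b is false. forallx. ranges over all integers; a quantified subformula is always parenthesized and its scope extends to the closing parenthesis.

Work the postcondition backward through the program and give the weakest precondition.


Working backward. After the program, the postcondition not (c - u < -5 and u >= -8) must hold; in canonical form it is not (c < u - 5 and u >= -8).
Before havoc c: forall c_1. (not (c_1 < u - 5 and u >= -8))
Before assert 3*c + 2 != -5 or k - 4 > 9: (3*c != -7 or k > 13) and (forall c_1. (not (c_1 < u - 5 and u >= -8)))
Answer: WP = (3*c != -7 or k > 13) and (forall c_1. (not (c_1 < u - 5 and u >= -8)))


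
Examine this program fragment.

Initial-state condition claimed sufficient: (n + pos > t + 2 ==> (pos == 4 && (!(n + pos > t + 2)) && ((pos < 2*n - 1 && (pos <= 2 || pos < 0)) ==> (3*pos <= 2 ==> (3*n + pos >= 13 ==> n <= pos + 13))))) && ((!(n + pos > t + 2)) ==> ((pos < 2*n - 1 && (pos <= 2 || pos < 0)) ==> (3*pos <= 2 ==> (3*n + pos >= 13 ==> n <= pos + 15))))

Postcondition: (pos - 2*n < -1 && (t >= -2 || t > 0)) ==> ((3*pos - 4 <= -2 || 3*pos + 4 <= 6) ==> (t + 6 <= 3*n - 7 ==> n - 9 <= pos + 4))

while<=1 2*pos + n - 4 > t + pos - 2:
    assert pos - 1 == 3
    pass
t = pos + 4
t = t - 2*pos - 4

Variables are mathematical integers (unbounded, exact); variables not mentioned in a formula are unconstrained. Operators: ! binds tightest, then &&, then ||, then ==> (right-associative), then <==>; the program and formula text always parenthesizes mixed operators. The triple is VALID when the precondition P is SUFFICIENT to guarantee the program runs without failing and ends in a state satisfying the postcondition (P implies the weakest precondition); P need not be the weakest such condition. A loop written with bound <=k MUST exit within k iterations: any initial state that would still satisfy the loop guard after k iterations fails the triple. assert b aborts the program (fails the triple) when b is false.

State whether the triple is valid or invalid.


Working backward. After the program, the postcondition (pos - 2*n < -1 && (t >= -2 || t > 0)) ==> ((3*pos - 4 <= -2 || 3*pos + 4 <= 6) ==> (t + 6 <= 3*n - 7 ==> n - 9 <= pos + 4)) must hold; in canonical form it is (pos < 2*n - 1 && (t >= -2 || t > 0)) ==> (3*pos <= 2 ==> (t <= 3*n - 13 ==> n <= pos + 13)).
Before t := t - 2*pos - 4: (pos < 2*n - 1 && (t >= 2*pos + 2 || t > 2*pos + 4)) ==> (3*pos <= 2 ==> (t <= 3*n + 2*pos - 9 ==> n <= pos + 13))
Before t := pos + 4: (pos < 2*n - 1 && (pos <= 2 || pos < 0)) ==> (3*pos <= 2 ==> (3*n + pos >= 13 ==> n <= pos + 13))
Before the loop (bound <=1), unroll the exhaustion recursion (WP_0 = exit-now case; WP_j = one more guarded iteration, up to j = 1):
  WP_0: (!(n + pos > t + 2)) && ((pos < 2*n - 1 && (pos <= 2 || pos < 0)) ==> (3*pos <= 2 ==> (3*n + pos >= 13 ==> n <= pos + 13)))
  WP_1: (n + pos > t + 2 ==> (pos == 4 && (!(n + pos > t + 2)) && ((pos < 2*n - 1 && (pos <= 2 || pos < 0)) ==> (3*pos <= 2 ==> (3*n + pos >= 13 ==> n <= pos + 13))))) && ((!(n + pos > t + 2)) ==> ((pos < 2*n - 1 && (pos <= 2 || pos < 0)) ==> (3*pos <= 2 ==> (3*n + pos >= 13 ==> n <= pos + 13))))
So before the loop: (n + pos > t + 2 ==> (pos == 4 && (!(n + pos > t + 2)) && ((pos < 2*n - 1 && (pos <= 2 || pos < 0)) ==> (3*pos <= 2 ==> (3*n + pos >= 13 ==> n <= pos + 13))))) && ((!(n + pos > t + 2)) ==> ((pos < 2*n - 1 && (pos <= 2 || pos < 0)) ==> (3*pos <= 2 ==> (3*n + pos >= 13 ==> n <= pos + 13))))
The weakest precondition is (n + pos > t + 2 ==> (pos == 4 && (!(n + pos > t + 2)) && ((pos < 2*n - 1 && (pos <= 2 || pos < 0)) ==> (3*pos <= 2 ==> (3*n + pos >= 13 ==> n <= pos + 13))))) && ((!(n + pos > t + 2)) ==> ((pos < 2*n - 1 && (pos <= 2 || pos < 0)) ==> (3*pos <= 2 ==> (3*n + pos >= 13 ==> n <= pos + 13)))).
Check whether (n + pos > t + 2 ==> (pos == 4 && (!(n + pos > t + 2)) && ((pos < 2*n - 1 && (pos <= 2 || pos < 0)) ==> (3*pos <= 2 ==> (3*n + pos >= 13 ==> n <= pos + 13))))) && ((!(n + pos > t + 2)) ==> ((pos < 2*n - 1 && (pos <= 2 || pos < 0)) ==> (3*pos <= 2 ==> (3*n + pos >= 13 ==> n <= pos + 15)))) implies it.
Countermodel: at the initial state n = 13, pos = -1, t = 10, the precondition holds but the weakest precondition fails.
Answer: invalid


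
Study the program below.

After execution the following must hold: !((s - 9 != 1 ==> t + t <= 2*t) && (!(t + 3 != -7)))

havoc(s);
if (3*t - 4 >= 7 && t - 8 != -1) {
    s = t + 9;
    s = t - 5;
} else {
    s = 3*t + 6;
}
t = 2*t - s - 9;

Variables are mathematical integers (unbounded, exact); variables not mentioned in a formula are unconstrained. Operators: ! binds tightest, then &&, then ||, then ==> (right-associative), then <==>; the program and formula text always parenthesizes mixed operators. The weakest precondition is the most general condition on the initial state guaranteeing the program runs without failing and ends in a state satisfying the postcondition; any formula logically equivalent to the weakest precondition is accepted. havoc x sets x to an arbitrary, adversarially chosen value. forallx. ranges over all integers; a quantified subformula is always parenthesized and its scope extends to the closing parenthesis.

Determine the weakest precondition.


Working backward. After the program, the postcondition !((s - 9 != 1 ==> t + t <= 2*t) && (!(t + 3 != -7))) must hold; in canonical form it is t != -10.
Before t := 2*t - s - 9: 2*t != s - 1
Then branch requires t != -6; else branch requires t != -5.
Before the if: ((3*t >= 11 && t != 7) ==> t != -6) && ((!(3*t >= 11 && t != 7)) ==> t != -5)
Before havoc s: ((3*t >= 11 && t != 7) ==> t != -6) && ((!(3*t >= 11 && t != 7)) ==> t != -5)
Answer: WP = ((3*t >= 11 && t != 7) ==> t != -6) && ((!(3*t >= 11 && t != 7)) ==> t != -5)


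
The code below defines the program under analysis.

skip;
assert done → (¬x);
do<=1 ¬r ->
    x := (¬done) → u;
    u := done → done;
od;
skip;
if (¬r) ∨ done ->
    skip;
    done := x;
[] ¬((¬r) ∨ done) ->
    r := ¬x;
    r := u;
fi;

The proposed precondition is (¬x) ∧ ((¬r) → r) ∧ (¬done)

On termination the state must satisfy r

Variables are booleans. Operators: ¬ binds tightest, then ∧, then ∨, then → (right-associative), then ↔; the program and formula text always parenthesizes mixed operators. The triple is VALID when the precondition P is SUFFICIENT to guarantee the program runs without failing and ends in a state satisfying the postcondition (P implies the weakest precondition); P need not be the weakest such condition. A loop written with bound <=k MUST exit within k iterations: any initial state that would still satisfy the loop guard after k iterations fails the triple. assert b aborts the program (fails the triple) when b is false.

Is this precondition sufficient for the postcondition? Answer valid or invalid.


Working backward. After the program, r must hold.
Then branch requires r; else branch requires u.
Before the if: (((¬r) ∨ done) → r) ∧ ((¬((¬r) ∨ done)) → u)
Before skip: (((¬r) ∨ done) → r) ∧ ((¬((¬r) ∨ done)) → u)
Before the loop (bound <=1), unroll the exhaustion recursion (WP_0 = exit-now case; WP_j = one more guarded iteration, up to j = 1):
  WP_0: r ∧ (((¬r) ∨ done) → r) ∧ ((¬((¬r) ∨ done)) → u)
  WP_1: ((¬r) → (r ∧ (((¬r) ∨ done) → r))) ∧ (r → ((((¬r) ∨ done) → r) ∧ ((¬((¬r) ∨ done)) → u)))
So before the loop: ((¬r) → (r ∧ (((¬r) ∨ done) → r))) ∧ (r → ((((¬r) ∨ done) → r) ∧ ((¬((¬r) ∨ done)) → u)))
Before assert done → (¬x): (done → (¬x)) ∧ ((¬r) → (r ∧ (((¬r) ∨ done) → r))) ∧ (r → ((((¬r) ∨ done) → r) ∧ ((¬((¬r) ∨ done)) → u)))
Before skip: (done → (¬x)) ∧ ((¬r) → (r ∧ (((¬r) ∨ done) → r))) ∧ (r → ((((¬r) ∨ done) → r) ∧ ((¬((¬r) ∨ done)) → u)))
The weakest precondition is (done → (¬x)) ∧ ((¬r) → (r ∧ (((¬r) ∨ done) → r))) ∧ (r → ((((¬r) ∨ done) → r) ∧ ((¬((¬r) ∨ done)) → u))).
Check whether (¬x) ∧ ((¬r) → r) ∧ (¬done) implies it.
Countermodel: at the initial state done = false, r = true, u = false, x = false, the precondition holds but the weakest precondition fails.
Answer: invalid


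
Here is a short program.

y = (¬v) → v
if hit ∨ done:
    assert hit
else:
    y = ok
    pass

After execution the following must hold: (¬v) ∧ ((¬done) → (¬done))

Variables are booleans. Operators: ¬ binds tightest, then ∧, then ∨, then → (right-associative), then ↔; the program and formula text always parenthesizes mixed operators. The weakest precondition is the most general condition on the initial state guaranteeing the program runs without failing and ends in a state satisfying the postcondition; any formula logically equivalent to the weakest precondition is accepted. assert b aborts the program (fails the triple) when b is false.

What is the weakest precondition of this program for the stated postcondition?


Working backward. After the program, the postcondition (¬v) ∧ ((¬done) → (¬done)) must hold; in canonical form it is ¬v.
Then branch requires hit ∧ (¬v); else branch requires ¬v.
Before the if: ((hit ∨ done) → (hit ∧ (¬v))) ∧ ((¬(hit ∨ done)) → (¬v))
Before y := (¬v) → v: ((hit ∨ done) → (hit ∧ (¬v))) ∧ ((¬(hit ∨ done)) → (¬v))
Answer: WP = ((hit ∨ done) → (hit ∧ (¬v))) ∧ ((¬(hit ∨ done)) → (¬v))


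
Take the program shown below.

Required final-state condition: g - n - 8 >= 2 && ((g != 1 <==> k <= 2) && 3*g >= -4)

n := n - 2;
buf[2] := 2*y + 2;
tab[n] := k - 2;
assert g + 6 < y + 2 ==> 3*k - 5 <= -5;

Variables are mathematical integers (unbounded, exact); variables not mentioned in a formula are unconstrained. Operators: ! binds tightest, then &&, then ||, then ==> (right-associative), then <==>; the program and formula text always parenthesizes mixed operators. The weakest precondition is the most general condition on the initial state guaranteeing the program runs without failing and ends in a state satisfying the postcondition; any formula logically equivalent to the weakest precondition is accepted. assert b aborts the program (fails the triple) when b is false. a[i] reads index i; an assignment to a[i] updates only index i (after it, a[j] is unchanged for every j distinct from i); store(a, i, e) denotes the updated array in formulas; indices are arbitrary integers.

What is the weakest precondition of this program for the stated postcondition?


Working backward. After the program, the postcondition g - n - 8 >= 2 && ((g != 1 <==> k <= 2) && 3*g >= -4) must hold; in canonical form it is g >= n + 10 && (g != 1 <==> k <= 2) && 3*g >= -4.
Before assert g + 6 < y + 2 ==> 3*k - 5 <= -5: (g < y - 4 ==> 3*k <= 0) && g >= n + 10 && (g != 1 <==> k <= 2) && 3*g >= -4
Before tab[n] := k - 2: (g < y - 4 ==> 3*k <= 0) && g >= n + 10 && (g != 1 <==> k <= 2) && 3*g >= -4
Before buf[2] := 2*y + 2: (g < y - 4 ==> 3*k <= 0) && g >= n + 10 && (g != 1 <==> k <= 2) && 3*g >= -4
Before n := n - 2: (g < y - 4 ==> 3*k <= 0) && g >= n + 8 && (g != 1 <==> k <= 2) && 3*g >= -4
Answer: WP = (g < y - 4 ==> 3*k <= 0) && g >= n + 8 && (g != 1 <==> k <= 2) && 3*g >= -4


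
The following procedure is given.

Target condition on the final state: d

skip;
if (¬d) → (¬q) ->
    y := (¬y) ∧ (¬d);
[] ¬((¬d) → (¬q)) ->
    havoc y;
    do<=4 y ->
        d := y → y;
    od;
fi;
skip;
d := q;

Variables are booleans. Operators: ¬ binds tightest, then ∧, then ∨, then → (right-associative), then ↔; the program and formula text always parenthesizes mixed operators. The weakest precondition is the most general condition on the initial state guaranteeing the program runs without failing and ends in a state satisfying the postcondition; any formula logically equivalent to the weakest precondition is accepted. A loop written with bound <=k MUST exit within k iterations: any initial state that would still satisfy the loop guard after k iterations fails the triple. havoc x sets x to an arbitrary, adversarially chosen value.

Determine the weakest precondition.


Working backward. After the program, d must hold.
Before d := q: q
Before skip: q
Then branch requires q; else branch requires false.
Before the if: (((¬d) → (¬q)) → q) ∧ ((¬d) → (¬q))
Before skip: (((¬d) → (¬q)) → q) ∧ ((¬d) → (¬q))
Answer: WP = (((¬d) → (¬q)) → q) ∧ ((¬d) → (¬q))


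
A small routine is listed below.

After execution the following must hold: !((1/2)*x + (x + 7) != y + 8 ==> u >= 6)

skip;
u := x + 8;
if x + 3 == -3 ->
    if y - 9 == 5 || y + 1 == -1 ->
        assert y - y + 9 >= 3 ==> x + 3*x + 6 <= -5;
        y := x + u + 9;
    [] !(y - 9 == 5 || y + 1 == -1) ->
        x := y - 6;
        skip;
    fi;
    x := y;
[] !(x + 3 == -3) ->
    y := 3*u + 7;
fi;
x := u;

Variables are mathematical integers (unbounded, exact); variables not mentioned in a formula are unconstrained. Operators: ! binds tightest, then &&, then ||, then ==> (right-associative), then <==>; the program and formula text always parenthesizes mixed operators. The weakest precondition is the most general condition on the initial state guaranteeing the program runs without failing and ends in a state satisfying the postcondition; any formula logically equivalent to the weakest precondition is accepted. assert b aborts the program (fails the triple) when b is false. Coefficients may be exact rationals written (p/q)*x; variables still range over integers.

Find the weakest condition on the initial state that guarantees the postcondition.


Working backward. After the program, the postcondition !((1/2)*x + (x + 7) != y + 8 ==> u >= 6) must hold; in canonical form it is !((3/2)*x != y + 1 ==> u >= 6).
Before x := u: !((3/2)*u != y + 1 ==> u >= 6)
Then branch requires ((y == 14 || y == -2) ==> (4*x <= -11 && (!((1/2)*u != x + 10 ==> u >= 6)))) && ((!(y == 14 || y == -2)) ==> (!((3/2)*u != y + 1 ==> u >= 6))); else branch requires !((3/2)*u != -8 ==> u >= 6).
Before the if: (x == -6 ==> (((y == 14 || y == -2) ==> (4*x <= -11 && (!((1/2)*u != x + 10 ==> u >= 6)))) && ((!(y == 14 || y == -2)) ==> (!((3/2)*u != y + 1 ==> u >= 6))))) && ((!(x == -6)) ==> (!((3/2)*u != -8 ==> u >= 6)))
Before u := x + 8: (x == -6 ==> (((y == 14 || y == -2) ==> (4*x <= -11 && (!((1/2)*x != -6 ==> x >= -2)))) && ((!(y == 14 || y == -2)) ==> (!((3/2)*x != y - 11 ==> x >= -2))))) && ((!(x == -6)) ==> (!((3/2)*x != -20 ==> x >= -2)))
Before skip: (x == -6 ==> (((y == 14 || y == -2) ==> (4*x <= -11 && (!((1/2)*x != -6 ==> x >= -2)))) && ((!(y == 14 || y == -2)) ==> (!((3/2)*x != y - 11 ==> x >= -2))))) && ((!(x == -6)) ==> (!((3/2)*x != -20 ==> x >= -2)))
Answer: WP = (x == -6 ==> (((y == 14 || y == -2) ==> (4*x <= -11 && (!((1/2)*x != -6 ==> x >= -2)))) && ((!(y == 14 || y == -2)) ==> (!((3/2)*x != y - 11 ==> x >= -2))))) && ((!(x == -6)) ==> (!((3/2)*x != -20 ==> x >= -2)))


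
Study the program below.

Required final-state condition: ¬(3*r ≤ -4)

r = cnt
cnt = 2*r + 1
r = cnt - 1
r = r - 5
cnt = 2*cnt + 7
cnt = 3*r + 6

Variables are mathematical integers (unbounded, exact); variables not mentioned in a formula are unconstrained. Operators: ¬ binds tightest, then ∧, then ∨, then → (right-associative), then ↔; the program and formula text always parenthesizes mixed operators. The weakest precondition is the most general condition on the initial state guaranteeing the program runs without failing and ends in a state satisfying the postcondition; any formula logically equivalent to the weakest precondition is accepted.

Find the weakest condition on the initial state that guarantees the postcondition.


Working backward. After the program, ¬(3*r ≤ -4) must hold.
Before cnt := 3*r + 6: ¬(3*r ≤ -4)
Before cnt := 2*cnt + 7: ¬(3*r ≤ -4)
Before r := r - 5: ¬(3*r ≤ 11)
Before r := cnt - 1: ¬(3*cnt ≤ 14)
Before cnt := 2*r + 1: ¬(6*r ≤ 11)
Before r := cnt: ¬(6*cnt ≤ 11)
Answer: WP = ¬(6*cnt ≤ 11)


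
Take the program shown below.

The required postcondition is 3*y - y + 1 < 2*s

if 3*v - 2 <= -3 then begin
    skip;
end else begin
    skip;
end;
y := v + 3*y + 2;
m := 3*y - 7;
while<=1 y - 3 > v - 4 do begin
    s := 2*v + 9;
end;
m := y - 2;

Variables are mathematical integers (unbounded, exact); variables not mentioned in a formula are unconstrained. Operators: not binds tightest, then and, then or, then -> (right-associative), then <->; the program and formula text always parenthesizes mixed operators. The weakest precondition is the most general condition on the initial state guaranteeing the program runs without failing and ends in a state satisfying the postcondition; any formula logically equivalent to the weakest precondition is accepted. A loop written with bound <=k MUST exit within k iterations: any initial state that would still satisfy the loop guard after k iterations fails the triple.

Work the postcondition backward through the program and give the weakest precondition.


Working backward. After the program, the postcondition 3*y - y + 1 < 2*s must hold; in canonical form it is 2*y < 2*s - 1.
Before m := y - 2: 2*y < 2*s - 1
Before the loop (bound <=1), unroll the exhaustion recursion (WP_0 = exit-now case; WP_j = one more guarded iteration, up to j = 1):
  WP_0: (not (y > v - 1)) and 2*y < 2*s - 1
  WP_1: (y > v - 1 -> ((not (y > v - 1)) and 2*y < 4*v + 17)) and ((not (y > v - 1)) -> 2*y < 2*s - 1)
So before the loop: (y > v - 1 -> ((not (y > v - 1)) and 2*y < 4*v + 17)) and ((not (y > v - 1)) -> 2*y < 2*s - 1)
Before m := 3*y - 7: (y > v - 1 -> ((not (y > v - 1)) and 2*y < 4*v + 17)) and ((not (y > v - 1)) -> 2*y < 2*s - 1)
Before y := v + 3*y + 2: (3*y > -3 -> ((not (3*y > -3)) and 6*y < 2*v + 13)) and ((not (3*y > -3)) -> 2*v + 6*y < 2*s - 5)
Then branch requires (3*y > -3 -> ((not (3*y > -3)) and 6*y < 2*v + 13)) and ((not (3*y > -3)) -> 2*v + 6*y < 2*s - 5); else branch requires (3*y > -3 -> ((not (3*y > -3)) and 6*y < 2*v + 13)) and ((not (3*y > -3)) -> 2*v + 6*y < 2*s - 5).
Before the if: (3*v <= -1 -> ((3*y > -3 -> ((not (3*y > -3)) and 6*y < 2*v + 13)) and ((not (3*y > -3)) -> 2*v + 6*y < 2*s - 5))) and ((not (3*v <= -1)) -> ((3*y > -3 -> ((not (3*y > -3)) and 6*y < 2*v + 13)) and ((not (3*y > -3)) -> 2*v + 6*y < 2*s - 5)))
Answer: WP = (3*v <= -1 -> ((3*y > -3 -> ((not (3*y > -3)) and 6*y < 2*v + 13)) and ((not (3*y > -3)) -> 2*v + 6*y < 2*s - 5))) and ((not (3*v <= -1)) -> ((3*y > -3 -> ((not (3*y > -3)) and 6*y < 2*v + 13)) and ((not (3*y > -3)) -> 2*v + 6*y < 2*s - 5)))


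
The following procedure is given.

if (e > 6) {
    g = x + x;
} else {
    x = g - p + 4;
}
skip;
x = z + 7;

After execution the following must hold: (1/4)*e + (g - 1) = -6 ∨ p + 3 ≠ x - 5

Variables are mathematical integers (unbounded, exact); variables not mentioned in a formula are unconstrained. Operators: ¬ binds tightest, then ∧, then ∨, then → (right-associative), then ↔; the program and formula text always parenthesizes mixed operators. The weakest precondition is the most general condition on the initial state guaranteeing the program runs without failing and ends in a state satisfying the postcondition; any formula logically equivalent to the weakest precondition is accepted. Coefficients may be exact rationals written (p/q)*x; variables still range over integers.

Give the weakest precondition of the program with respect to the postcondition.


Working backward. After the program, the postcondition (1/4)*e + (g - 1) = -6 ∨ p + 3 ≠ x - 5 must hold; in canonical form it is (1/4)*e + g = -5 ∨ p ≠ x - 8.
Before x := z + 7: (1/4)*e + g = -5 ∨ p ≠ z - 1
Before skip: (1/4)*e + g = -5 ∨ p ≠ z - 1
Then branch requires (1/4)*e + 2*x = -5 ∨ p ≠ z - 1; else branch requires (1/4)*e + g = -5 ∨ p ≠ z - 1.
Before the if: (e > 6 → ((1/4)*e + 2*x = -5 ∨ p ≠ z - 1)) ∧ ((¬(e > 6)) → ((1/4)*e + g = -5 ∨ p ≠ z - 1))
Answer: WP = (e > 6 → ((1/4)*e + 2*x = -5 ∨ p ≠ z - 1)) ∧ ((¬(e > 6)) → ((1/4)*e + g = -5 ∨ p ≠ z - 1))


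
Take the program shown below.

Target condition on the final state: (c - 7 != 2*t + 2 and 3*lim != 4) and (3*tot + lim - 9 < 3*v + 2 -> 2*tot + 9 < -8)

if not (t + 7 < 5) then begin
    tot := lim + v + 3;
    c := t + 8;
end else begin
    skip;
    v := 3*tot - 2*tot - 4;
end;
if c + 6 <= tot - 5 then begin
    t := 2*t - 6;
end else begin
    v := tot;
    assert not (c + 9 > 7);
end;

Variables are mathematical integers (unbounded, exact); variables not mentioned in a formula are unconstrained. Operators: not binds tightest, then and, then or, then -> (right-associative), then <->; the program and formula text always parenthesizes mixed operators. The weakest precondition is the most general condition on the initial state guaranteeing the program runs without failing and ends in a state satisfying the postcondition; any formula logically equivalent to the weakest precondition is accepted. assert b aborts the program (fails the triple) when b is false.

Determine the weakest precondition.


Working backward. After the program, the postcondition (c - 7 != 2*t + 2 and 3*lim != 4) and (3*tot + lim - 9 < 3*v + 2 -> 2*tot + 9 < -8) must hold; in canonical form it is c != 2*t + 9 and 3*lim != 4 and (lim + 3*tot < 3*v + 11 -> 2*tot < -17).
Then branch requires c != 4*t - 3 and 3*lim != 4 and (lim + 3*tot < 3*v + 11 -> 2*tot < -17); else branch requires (not (c > -2)) and c != 2*t + 9 and 3*lim != 4 and (lim < 11 -> 2*tot < -17).
Before the if: (c <= tot - 11 -> (c != 4*t - 3 and 3*lim != 4 and (lim + 3*tot < 3*v + 11 -> 2*tot < -17))) and ((not (c <= tot - 11)) -> ((not (c > -2)) and c != 2*t + 9 and 3*lim != 4 and (lim < 11 -> 2*tot < -17)))
Then branch requires (t <= lim + v - 16 -> (3*t != 11 and 3*lim != 4 and (4*lim < 2 -> 2*lim + 2*v < -23))) and ((not (t <= lim + v - 16)) -> ((not (t > -10)) and t != -1 and 3*lim != 4 and (lim < 11 -> 2*lim + 2*v < -23))); else branch requires (c <= tot - 11 -> (c != 4*t - 3 and 3*lim != 4 and (lim < -1 -> 2*tot < -17))) and ((not (c <= tot - 11)) -> ((not (c > -2)) and c != 2*t + 9 and 3*lim != 4 and (lim < 11 -> 2*tot < -17))).
Before the if: ((not (t < -2)) -> ((t <= lim + v - 16 -> (3*t != 11 and 3*lim != 4 and (4*lim < 2 -> 2*lim + 2*v < -23))) and ((not (t <= lim + v - 16)) -> ((not (t > -10)) and t != -1 and 3*lim != 4 and (lim < 11 -> 2*lim + 2*v < -23))))) and (t < -2 -> ((c <= tot - 11 -> (c != 4*t - 3 and 3*lim != 4 and (lim < -1 -> 2*tot < -17))) and ((not (c <= tot - 11)) -> ((not (c > -2)) and c != 2*t + 9 and 3*lim != 4 and (lim < 11 -> 2*tot < -17)))))
Answer: WP = ((not (t < -2)) -> ((t <= lim + v - 16 -> (3*t != 11 and 3*lim != 4 and (4*lim < 2 -> 2*lim + 2*v < -23))) and ((not (t <= lim + v - 16)) -> ((not (t > -10)) and t != -1 and 3*lim != 4 and (lim < 11 -> 2*lim + 2*v < -23))))) and (t < -2 -> ((c <= tot - 11 -> (c != 4*t - 3 and 3*lim != 4 and (lim < -1 -> 2*tot < -17))) and ((not (c <= tot - 11)) -> ((not (c > -2)) and c != 2*t + 9 and 3*lim != 4 and (lim < 11 -> 2*tot < -17)))))


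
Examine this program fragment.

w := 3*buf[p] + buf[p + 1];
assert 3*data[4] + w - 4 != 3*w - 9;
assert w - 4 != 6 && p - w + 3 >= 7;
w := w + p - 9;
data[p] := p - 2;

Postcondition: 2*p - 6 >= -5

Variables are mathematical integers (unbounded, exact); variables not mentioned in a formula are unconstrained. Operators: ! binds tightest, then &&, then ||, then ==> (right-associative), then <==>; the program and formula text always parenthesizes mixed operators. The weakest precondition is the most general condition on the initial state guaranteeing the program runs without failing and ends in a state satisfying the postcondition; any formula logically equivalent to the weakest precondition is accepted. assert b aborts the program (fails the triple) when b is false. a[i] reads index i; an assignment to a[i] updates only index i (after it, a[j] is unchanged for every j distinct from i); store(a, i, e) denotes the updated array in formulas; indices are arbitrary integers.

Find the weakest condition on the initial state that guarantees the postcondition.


Working backward. After the program, the postcondition 2*p - 6 >= -5 must hold; in canonical form it is 2*p >= 1.
Before data[p] := p - 2: 2*p >= 1
Before w := w + p - 9: 2*p >= 1
Before assert w - 4 != 6 && p - w + 3 >= 7: w != 10 && p >= w + 4 && 2*p >= 1
Before assert 3*data[4] + w - 4 != 3*w - 9: 3*data[4] != 2*w - 5 && w != 10 && p >= w + 4 && 2*p >= 1
Before w := 3*buf[p] + buf[p + 1]: 3*data[4] != 2*buf[p + 1] + 6*buf[p] - 5 && buf[p + 1] + 3*buf[p] != 10 && p >= buf[p + 1] + 3*buf[p] + 4 && 2*p >= 1
Answer: WP = 3*data[4] != 2*buf[p + 1] + 6*buf[p] - 5 && buf[p + 1] + 3*buf[p] != 10 && p >= buf[p + 1] + 3*buf[p] + 4 && 2*p >= 1


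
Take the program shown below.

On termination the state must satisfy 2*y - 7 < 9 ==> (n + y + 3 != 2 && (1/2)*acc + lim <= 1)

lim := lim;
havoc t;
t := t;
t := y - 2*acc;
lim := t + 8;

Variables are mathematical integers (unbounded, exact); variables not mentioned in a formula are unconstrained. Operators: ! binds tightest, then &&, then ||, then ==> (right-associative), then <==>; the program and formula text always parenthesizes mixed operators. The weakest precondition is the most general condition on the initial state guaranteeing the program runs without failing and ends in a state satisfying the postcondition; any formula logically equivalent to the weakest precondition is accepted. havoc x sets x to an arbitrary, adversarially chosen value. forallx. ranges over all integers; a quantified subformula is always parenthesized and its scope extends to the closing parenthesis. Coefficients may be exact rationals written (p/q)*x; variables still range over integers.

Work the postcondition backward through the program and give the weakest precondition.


Working backward. After the program, the postcondition 2*y - 7 < 9 ==> (n + y + 3 != 2 && (1/2)*acc + lim <= 1) must hold; in canonical form it is 2*y < 16 ==> (n + y != -1 && (1/2)*acc + lim <= 1).
Before lim := t + 8: 2*y < 16 ==> (n + y != -1 && (1/2)*acc + t <= -7)
Before t := y - 2*acc: 2*y < 16 ==> (n + y != -1 && y <= (3/2)*acc - 7)
Before t := t: 2*y < 16 ==> (n + y != -1 && y <= (3/2)*acc - 7)
Before havoc t: 2*y < 16 ==> (n + y != -1 && y <= (3/2)*acc - 7)
Before lim := lim: 2*y < 16 ==> (n + y != -1 && y <= (3/2)*acc - 7)
Answer: WP = 2*y < 16 ==> (n + y != -1 && y <= (3/2)*acc - 7)


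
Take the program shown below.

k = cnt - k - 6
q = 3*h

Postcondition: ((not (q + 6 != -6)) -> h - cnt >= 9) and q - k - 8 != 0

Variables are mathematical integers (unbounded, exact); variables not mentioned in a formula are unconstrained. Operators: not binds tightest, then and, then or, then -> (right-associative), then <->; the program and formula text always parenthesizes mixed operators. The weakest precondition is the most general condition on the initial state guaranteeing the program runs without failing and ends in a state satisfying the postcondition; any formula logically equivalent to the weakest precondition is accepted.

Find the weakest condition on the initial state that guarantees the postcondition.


Working backward. After the program, the postcondition ((not (q + 6 != -6)) -> h - cnt >= 9) and q - k - 8 != 0 must hold; in canonical form it is ((not (q != -12)) -> h >= cnt + 9) and q != k + 8.
Before q := 3*h: ((not (3*h != -12)) -> h >= cnt + 9) and 3*h != k + 8
Before k := cnt - k - 6: ((not (3*h != -12)) -> h >= cnt + 9) and 3*h + k != cnt + 2
Answer: WP = ((not (3*h != -12)) -> h >= cnt + 9) and 3*h + k != cnt + 2


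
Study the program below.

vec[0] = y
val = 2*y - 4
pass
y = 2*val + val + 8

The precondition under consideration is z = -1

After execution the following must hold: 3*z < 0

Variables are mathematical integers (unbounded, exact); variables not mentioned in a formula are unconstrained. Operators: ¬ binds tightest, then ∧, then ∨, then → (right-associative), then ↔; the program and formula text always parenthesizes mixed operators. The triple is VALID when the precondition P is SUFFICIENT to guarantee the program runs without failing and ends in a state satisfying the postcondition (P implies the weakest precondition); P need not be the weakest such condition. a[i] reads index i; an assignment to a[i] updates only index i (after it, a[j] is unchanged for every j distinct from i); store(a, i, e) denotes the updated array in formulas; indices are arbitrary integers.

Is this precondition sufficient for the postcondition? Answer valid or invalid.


Working backward. After the program, 3*z < 0 must hold.
Before y := 2*val + val + 8: 3*z < 0
Before skip: 3*z < 0
Before val := 2*y - 4: 3*z < 0
Before vec[0] := y: 3*z < 0
The weakest precondition is 3*z < 0.
Check whether z = -1 implies it.
Every state satisfying the precondition satisfies the weakest precondition: the implication holds.
Answer: valid


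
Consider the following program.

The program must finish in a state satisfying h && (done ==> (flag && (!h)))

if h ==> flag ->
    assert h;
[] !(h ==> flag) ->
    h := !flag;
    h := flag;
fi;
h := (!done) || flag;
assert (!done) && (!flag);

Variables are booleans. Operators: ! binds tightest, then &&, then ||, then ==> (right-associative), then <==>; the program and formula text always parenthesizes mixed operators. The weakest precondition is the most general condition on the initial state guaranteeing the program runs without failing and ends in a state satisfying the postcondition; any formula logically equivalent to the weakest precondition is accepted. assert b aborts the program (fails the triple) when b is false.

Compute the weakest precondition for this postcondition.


Working backward. After the program, h && (done ==> (flag && (!h))) must hold.
Before assert (!done) && (!flag): (!done) && (!flag) && h && (done ==> (flag && (!h)))
Before h := (!done) || flag: (!done) && (!flag) && ((!done) || flag) && (done ==> (flag && (!((!done) || flag))))
Then branch requires h && (!done) && (!flag) && ((!done) || flag) && (done ==> (flag && (!((!done) || flag)))); else branch requires (!done) && (!flag) && ((!done) || flag) && (done ==> (flag && (!((!done) || flag)))).
Before the if: ((h ==> flag) ==> (h && (!done) && (!flag) && ((!done) || flag) && (done ==> (flag && (!((!done) || flag)))))) && ((!(h ==> flag)) ==> ((!done) && (!flag) && ((!done) || flag) && (done ==> (flag && (!((!done) || flag))))))
Answer: WP = ((h ==> flag) ==> (h && (!done) && (!flag) && ((!done) || flag) && (done ==> (flag && (!((!done) || flag)))))) && ((!(h ==> flag)) ==> ((!done) && (!flag) && ((!done) || flag) && (done ==> (flag && (!((!done) || flag))))))


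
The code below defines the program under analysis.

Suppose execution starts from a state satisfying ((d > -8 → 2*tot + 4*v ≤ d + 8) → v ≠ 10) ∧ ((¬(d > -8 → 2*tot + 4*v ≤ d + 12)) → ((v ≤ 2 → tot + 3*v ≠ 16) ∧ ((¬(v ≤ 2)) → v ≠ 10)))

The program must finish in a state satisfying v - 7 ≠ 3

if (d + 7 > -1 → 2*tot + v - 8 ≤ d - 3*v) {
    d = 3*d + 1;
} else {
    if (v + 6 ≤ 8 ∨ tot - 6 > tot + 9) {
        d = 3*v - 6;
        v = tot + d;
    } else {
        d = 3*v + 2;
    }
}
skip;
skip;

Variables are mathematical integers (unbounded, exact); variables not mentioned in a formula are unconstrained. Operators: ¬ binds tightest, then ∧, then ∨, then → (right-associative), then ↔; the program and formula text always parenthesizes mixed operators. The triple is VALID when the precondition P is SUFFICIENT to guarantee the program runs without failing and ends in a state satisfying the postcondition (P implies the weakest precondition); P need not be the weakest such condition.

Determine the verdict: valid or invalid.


Working backward. After the program, the postcondition v - 7 ≠ 3 must hold; in canonical form it is v ≠ 10.
Before skip: v ≠ 10
Before skip: v ≠ 10
Then branch requires v ≠ 10; else branch requires (v ≤ 2 → tot + 3*v ≠ 16) ∧ ((¬(v ≤ 2)) → v ≠ 10).
Before the if: ((d > -8 → 2*tot + 4*v ≤ d + 8) → v ≠ 10) ∧ ((¬(d > -8 → 2*tot + 4*v ≤ d + 8)) → ((v ≤ 2 → tot + 3*v ≠ 16) ∧ ((¬(v ≤ 2)) → v ≠ 10)))
The weakest precondition is ((d > -8 → 2*tot + 4*v ≤ d + 8) → v ≠ 10) ∧ ((¬(d > -8 → 2*tot + 4*v ≤ d + 8)) → ((v ≤ 2 → tot + 3*v ≠ 16) ∧ ((¬(v ≤ 2)) → v ≠ 10))).
Check whether ((d > -8 → 2*tot + 4*v ≤ d + 8) → v ≠ 10) ∧ ((¬(d > -8 → 2*tot + 4*v ≤ d + 12)) → ((v ≤ 2 → tot + 3*v ≠ 16) ∧ ((¬(v ≤ 2)) → v ≠ 10))) implies it.
Countermodel: at the initial state d = 23, tot = 16, v = 0, the precondition holds but the weakest precondition fails.
Answer: invalid


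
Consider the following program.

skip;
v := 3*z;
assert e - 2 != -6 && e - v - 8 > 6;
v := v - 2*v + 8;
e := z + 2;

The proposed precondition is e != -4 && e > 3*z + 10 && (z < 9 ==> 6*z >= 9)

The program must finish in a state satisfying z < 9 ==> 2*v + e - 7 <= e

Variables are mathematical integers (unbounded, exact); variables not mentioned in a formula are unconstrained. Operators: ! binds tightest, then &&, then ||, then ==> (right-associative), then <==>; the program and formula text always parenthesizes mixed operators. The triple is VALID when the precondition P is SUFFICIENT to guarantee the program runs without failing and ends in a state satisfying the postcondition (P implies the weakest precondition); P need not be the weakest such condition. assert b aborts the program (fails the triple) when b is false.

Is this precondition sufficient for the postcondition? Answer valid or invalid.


Working backward. After the program, the postcondition z < 9 ==> 2*v + e - 7 <= e must hold; in canonical form it is z < 9 ==> 2*v <= 7.
Before e := z + 2: z < 9 ==> 2*v <= 7
Before v := v - 2*v + 8: z < 9 ==> 2*v >= 9
Before assert e - 2 != -6 && e - v - 8 > 6: e != -4 && e > v + 14 && (z < 9 ==> 2*v >= 9)
Before v := 3*z: e != -4 && e > 3*z + 14 && (z < 9 ==> 6*z >= 9)
Before skip: e != -4 && e > 3*z + 14 && (z < 9 ==> 6*z >= 9)
The weakest precondition is e != -4 && e > 3*z + 14 && (z < 9 ==> 6*z >= 9).
Check whether e != -4 && e > 3*z + 10 && (z < 9 ==> 6*z >= 9) implies it.
Countermodel: at the initial state e = 17, z = 2, the precondition holds but the weakest precondition fails.
Answer: invalid


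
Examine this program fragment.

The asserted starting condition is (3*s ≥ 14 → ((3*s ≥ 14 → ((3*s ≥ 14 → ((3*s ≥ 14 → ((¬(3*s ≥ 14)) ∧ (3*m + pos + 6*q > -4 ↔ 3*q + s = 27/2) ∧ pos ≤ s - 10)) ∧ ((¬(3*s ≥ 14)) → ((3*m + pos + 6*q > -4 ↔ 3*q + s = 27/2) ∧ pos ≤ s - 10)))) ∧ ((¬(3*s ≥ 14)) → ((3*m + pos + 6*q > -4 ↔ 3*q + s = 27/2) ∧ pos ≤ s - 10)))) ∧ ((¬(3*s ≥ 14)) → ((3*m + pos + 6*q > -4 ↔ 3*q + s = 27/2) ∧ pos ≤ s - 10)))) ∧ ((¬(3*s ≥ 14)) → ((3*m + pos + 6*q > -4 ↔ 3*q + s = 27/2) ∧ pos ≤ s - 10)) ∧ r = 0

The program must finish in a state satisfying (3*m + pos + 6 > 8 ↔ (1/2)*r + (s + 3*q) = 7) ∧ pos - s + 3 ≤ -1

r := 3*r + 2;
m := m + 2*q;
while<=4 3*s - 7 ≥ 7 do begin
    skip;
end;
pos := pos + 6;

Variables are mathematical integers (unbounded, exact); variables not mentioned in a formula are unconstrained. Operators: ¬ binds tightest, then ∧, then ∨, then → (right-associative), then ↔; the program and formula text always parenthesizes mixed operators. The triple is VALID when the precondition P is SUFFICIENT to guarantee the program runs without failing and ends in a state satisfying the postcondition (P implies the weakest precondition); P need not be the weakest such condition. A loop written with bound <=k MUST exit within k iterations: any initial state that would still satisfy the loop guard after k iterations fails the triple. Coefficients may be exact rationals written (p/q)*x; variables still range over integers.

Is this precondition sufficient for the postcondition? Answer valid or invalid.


Working backward. After the program, the postcondition (3*m + pos + 6 > 8 ↔ (1/2)*r + (s + 3*q) = 7) ∧ pos - s + 3 ≤ -1 must hold; in canonical form it is (3*m + pos > 2 ↔ 3*q + (1/2)*r + s = 7) ∧ pos ≤ s - 4.
Before pos := pos + 6: (3*m + pos > -4 ↔ 3*q + (1/2)*r + s = 7) ∧ pos ≤ s - 10
Before the loop (bound <=4), unroll the exhaustion recursion (WP_0 = exit-now case; WP_j = one more guarded iteration, up to j = 4):
  WP_0: (¬(3*s ≥ 14)) ∧ (3*m + pos > -4 ↔ 3*q + (1/2)*r + s = 7) ∧ pos ≤ s - 10
  WP_1: (3*s ≥ 14 → ((¬(3*s ≥ 14)) ∧ (3*m + pos > -4 ↔ 3*q + (1/2)*r + s = 7) ∧ pos ≤ s - 10)) ∧ ((¬(3*s ≥ 14)) → ((3*m + pos > -4 ↔ 3*q + (1/2)*r + s = 7) ∧ pos ≤ s - 10))
  WP_2: (3*s ≥ 14 → ((3*s ≥ 14 → ((¬(3*s ≥ 14)) ∧ (3*m + pos > -4 ↔ 3*q + (1/2)*r + s = 7) ∧ pos ≤ s - 10)) ∧ ((¬(3*s ≥ 14)) → ((3*m + pos > -4 ↔ 3*q + (1/2)*r + s = 7) ∧ pos ≤ s - 10)))) ∧ ((¬(3*s ≥ 14)) → ((3*m + pos > -4 ↔ 3*q + (1/2)*r + s = 7) ∧ pos ≤ s - 10))
  WP_3: (3*s ≥ 14 → ((3*s ≥ 14 → ((3*s ≥ 14 → ((¬(3*s ≥ 14)) ∧ (3*m + pos > -4 ↔ 3*q + (1/2)*r + s = 7) ∧ pos ≤ s - 10)) ∧ ((¬(3*s ≥ 14)) → ((3*m + pos > -4 ↔ 3*q + (1/2)*r + s = 7) ∧ pos ≤ s - 10)))) ∧ ((¬(3*s ≥ 14)) → ((3*m + pos > -4 ↔ 3*q + (1/2)*r + s = 7) ∧ pos ≤ s - 10)))) ∧ ((¬(3*s ≥ 14)) → ((3*m + pos > -4 ↔ 3*q + (1/2)*r + s = 7) ∧ pos ≤ s - 10))
  WP_4: (3*s ≥ 14 → ((3*s ≥ 14 → ((3*s ≥ 14 → ((3*s ≥ 14 → ((¬(3*s ≥ 14)) ∧ (3*m + pos > -4 ↔ 3*q + (1/2)*r + s = 7) ∧ pos ≤ s - 10)) ∧ ((¬(3*s ≥ 14)) → ((3*m + pos > -4 ↔ 3*q + (1/2)*r + s = 7) ∧ pos ≤ s - 10)))) ∧ ((¬(3*s ≥ 14)) → ((3*m + pos > -4 ↔ 3*q + (1/2)*r + s = 7) ∧ pos ≤ s - 10)))) ∧ ((¬(3*s ≥ 14)) → ((3*m + pos > -4 ↔ 3*q + (1/2)*r + s = 7) ∧ pos ≤ s - 10)))) ∧ ((¬(3*s ≥ 14)) → ((3*m + pos > -4 ↔ 3*q + (1/2)*r + s = 7) ∧ pos ≤ s - 10))
So before the loop: (3*s ≥ 14 → ((3*s ≥ 14 → ((3*s ≥ 14 → ((3*s ≥ 14 → ((¬(3*s ≥ 14)) ∧ (3*m + pos > -4 ↔ 3*q + (1/2)*r + s = 7) ∧ pos ≤ s - 10)) ∧ ((¬(3*s ≥ 14)) → ((3*m + pos > -4 ↔ 3*q + (1/2)*r + s = 7) ∧ pos ≤ s - 10)))) ∧ ((¬(3*s ≥ 14)) → ((3*m + pos > -4 ↔ 3*q + (1/2)*r + s = 7) ∧ pos ≤ s - 10)))) ∧ ((¬(3*s ≥ 14)) → ((3*m + pos > -4 ↔ 3*q + (1/2)*r + s = 7) ∧ pos ≤ s - 10)))) ∧ ((¬(3*s ≥ 14)) → ((3*m + pos > -4 ↔ 3*q + (1/2)*r + s = 7) ∧ pos ≤ s - 10))
Before m := m + 2*q: (3*s ≥ 14 → ((3*s ≥ 14 → ((3*s ≥ 14 → ((3*s ≥ 14 → ((¬(3*s ≥ 14)) ∧ (3*m + pos + 6*q > -4 ↔ 3*q + (1/2)*r + s = 7) ∧ pos ≤ s - 10)) ∧ ((¬(3*s ≥ 14)) → ((3*m + pos + 6*q > -4 ↔ 3*q + (1/2)*r + s = 7) ∧ pos ≤ s - 10)))) ∧ ((¬(3*s ≥ 14)) → ((3*m + pos + 6*q > -4 ↔ 3*q + (1/2)*r + s = 7) ∧ pos ≤ s - 10)))) ∧ ((¬(3*s ≥ 14)) → ((3*m + pos + 6*q > -4 ↔ 3*q + (1/2)*r + s = 7) ∧ pos ≤ s - 10)))) ∧ ((¬(3*s ≥ 14)) → ((3*m + pos + 6*q > -4 ↔ 3*q + (1/2)*r + s = 7) ∧ pos ≤ s - 10))
Before r := 3*r + 2: (3*s ≥ 14 → ((3*s ≥ 14 → ((3*s ≥ 14 → ((3*s ≥ 14 → ((¬(3*s ≥ 14)) ∧ (3*m + pos + 6*q > -4 ↔ 3*q + (3/2)*r + s = 6) ∧ pos ≤ s - 10)) ∧ ((¬(3*s ≥ 14)) → ((3*m + pos + 6*q > -4 ↔ 3*q + (3/2)*r + s = 6) ∧ pos ≤ s - 10)))) ∧ ((¬(3*s ≥ 14)) → ((3*m + pos + 6*q > -4 ↔ 3*q + (3/2)*r + s = 6) ∧ pos ≤ s - 10)))) ∧ ((¬(3*s ≥ 14)) → ((3*m + pos + 6*q > -4 ↔ 3*q + (3/2)*r + s = 6) ∧ pos ≤ s - 10)))) ∧ ((¬(3*s ≥ 14)) → ((3*m + pos + 6*q > -4 ↔ 3*q + (3/2)*r + s = 6) ∧ pos ≤ s - 10))
The weakest precondition is (3*s ≥ 14 → ((3*s ≥ 14 → ((3*s ≥ 14 → ((3*s ≥ 14 → ((¬(3*s ≥ 14)) ∧ (3*m + pos + 6*q > -4 ↔ 3*q + (3/2)*r + s = 6) ∧ pos ≤ s - 10)) ∧ ((¬(3*s ≥ 14)) → ((3*m + pos + 6*q > -4 ↔ 3*q + (3/2)*r + s = 6) ∧ pos ≤ s - 10)))) ∧ ((¬(3*s ≥ 14)) → ((3*m + pos + 6*q > -4 ↔ 3*q + (3/2)*r + s = 6) ∧ pos ≤ s - 10)))) ∧ ((¬(3*s ≥ 14)) → ((3*m + pos + 6*q > -4 ↔ 3*q + (3/2)*r + s = 6) ∧ pos ≤ s - 10)))) ∧ ((¬(3*s ≥ 14)) → ((3*m + pos + 6*q > -4 ↔ 3*q + (3/2)*r + s = 6) ∧ pos ≤ s - 10)).
Check whether (3*s ≥ 14 → ((3*s ≥ 14 → ((3*s ≥ 14 → ((3*s ≥ 14 → ((¬(3*s ≥ 14)) ∧ (3*m + pos + 6*q > -4 ↔ 3*q + s = 27/2) ∧ pos ≤ s - 10)) ∧ ((¬(3*s ≥ 14)) → ((3*m + pos + 6*q > -4 ↔ 3*q + s = 27/2) ∧ pos ≤ s - 10)))) ∧ ((¬(3*s ≥ 14)) → ((3*m + pos + 6*q > -4 ↔ 3*q + s = 27/2) ∧ pos ≤ s - 10)))) ∧ ((¬(3*s ≥ 14)) → ((3*m + pos + 6*q > -4 ↔ 3*q + s = 27/2) ∧ pos ≤ s - 10)))) ∧ ((¬(3*s ≥ 14)) → ((3*m + pos + 6*q > -4 ↔ 3*q + s = 27/2) ∧ pos ≤ s - 10)) ∧ r = 0 implies it.
Countermodel: at the initial state m = -1, pos = -7, q = 1, r = 0, s = 3, the precondition holds but the weakest precondition fails.
Answer: invalid
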